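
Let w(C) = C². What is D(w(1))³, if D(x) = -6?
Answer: -216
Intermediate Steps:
D(w(1))³ = (-6)³ = -216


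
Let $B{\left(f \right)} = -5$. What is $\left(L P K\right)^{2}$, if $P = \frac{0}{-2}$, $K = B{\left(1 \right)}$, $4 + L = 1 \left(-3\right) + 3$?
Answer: $0$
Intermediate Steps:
$L = -4$ ($L = -4 + \left(1 \left(-3\right) + 3\right) = -4 + \left(-3 + 3\right) = -4 + 0 = -4$)
$K = -5$
$P = 0$ ($P = 0 \left(- \frac{1}{2}\right) = 0$)
$\left(L P K\right)^{2} = \left(\left(-4\right) 0 \left(-5\right)\right)^{2} = \left(0 \left(-5\right)\right)^{2} = 0^{2} = 0$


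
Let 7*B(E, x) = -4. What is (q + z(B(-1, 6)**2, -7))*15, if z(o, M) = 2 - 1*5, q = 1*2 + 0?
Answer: -15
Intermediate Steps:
B(E, x) = -4/7 (B(E, x) = (1/7)*(-4) = -4/7)
q = 2 (q = 2 + 0 = 2)
z(o, M) = -3 (z(o, M) = 2 - 5 = -3)
(q + z(B(-1, 6)**2, -7))*15 = (2 - 3)*15 = -1*15 = -15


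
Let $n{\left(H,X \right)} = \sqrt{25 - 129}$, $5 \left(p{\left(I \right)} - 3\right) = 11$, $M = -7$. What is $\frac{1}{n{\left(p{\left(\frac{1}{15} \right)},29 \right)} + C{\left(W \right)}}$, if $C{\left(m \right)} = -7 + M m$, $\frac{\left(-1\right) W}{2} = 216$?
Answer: $\frac{3017}{9102393} - \frac{2 i \sqrt{26}}{9102393} \approx 0.00033145 - 1.1204 \cdot 10^{-6} i$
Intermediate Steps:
$p{\left(I \right)} = \frac{26}{5}$ ($p{\left(I \right)} = 3 + \frac{1}{5} \cdot 11 = 3 + \frac{11}{5} = \frac{26}{5}$)
$n{\left(H,X \right)} = 2 i \sqrt{26}$ ($n{\left(H,X \right)} = \sqrt{-104} = 2 i \sqrt{26}$)
$W = -432$ ($W = \left(-2\right) 216 = -432$)
$C{\left(m \right)} = -7 - 7 m$
$\frac{1}{n{\left(p{\left(\frac{1}{15} \right)},29 \right)} + C{\left(W \right)}} = \frac{1}{2 i \sqrt{26} - -3017} = \frac{1}{2 i \sqrt{26} + \left(-7 + 3024\right)} = \frac{1}{2 i \sqrt{26} + 3017} = \frac{1}{3017 + 2 i \sqrt{26}}$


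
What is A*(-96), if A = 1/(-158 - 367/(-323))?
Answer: 10336/16889 ≈ 0.61200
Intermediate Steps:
A = -323/50667 (A = 1/(-158 - 367*(-1/323)) = 1/(-158 + 367/323) = 1/(-50667/323) = -323/50667 ≈ -0.0063750)
A*(-96) = -323/50667*(-96) = 10336/16889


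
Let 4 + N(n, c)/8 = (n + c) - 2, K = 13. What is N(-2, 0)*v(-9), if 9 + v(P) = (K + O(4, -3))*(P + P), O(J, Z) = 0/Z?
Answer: 15552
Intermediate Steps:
O(J, Z) = 0
v(P) = -9 + 26*P (v(P) = -9 + (13 + 0)*(P + P) = -9 + 13*(2*P) = -9 + 26*P)
N(n, c) = -48 + 8*c + 8*n (N(n, c) = -32 + 8*((n + c) - 2) = -32 + 8*((c + n) - 2) = -32 + 8*(-2 + c + n) = -32 + (-16 + 8*c + 8*n) = -48 + 8*c + 8*n)
N(-2, 0)*v(-9) = (-48 + 8*0 + 8*(-2))*(-9 + 26*(-9)) = (-48 + 0 - 16)*(-9 - 234) = -64*(-243) = 15552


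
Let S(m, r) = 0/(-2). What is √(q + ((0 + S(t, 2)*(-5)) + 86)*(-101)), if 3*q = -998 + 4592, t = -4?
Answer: 24*I*√13 ≈ 86.533*I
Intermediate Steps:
S(m, r) = 0 (S(m, r) = 0*(-½) = 0)
q = 1198 (q = (-998 + 4592)/3 = (⅓)*3594 = 1198)
√(q + ((0 + S(t, 2)*(-5)) + 86)*(-101)) = √(1198 + ((0 + 0*(-5)) + 86)*(-101)) = √(1198 + ((0 + 0) + 86)*(-101)) = √(1198 + (0 + 86)*(-101)) = √(1198 + 86*(-101)) = √(1198 - 8686) = √(-7488) = 24*I*√13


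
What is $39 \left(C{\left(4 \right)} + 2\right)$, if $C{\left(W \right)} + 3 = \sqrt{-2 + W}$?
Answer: $-39 + 39 \sqrt{2} \approx 16.154$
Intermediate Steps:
$C{\left(W \right)} = -3 + \sqrt{-2 + W}$
$39 \left(C{\left(4 \right)} + 2\right) = 39 \left(\left(-3 + \sqrt{-2 + 4}\right) + 2\right) = 39 \left(\left(-3 + \sqrt{2}\right) + 2\right) = 39 \left(-1 + \sqrt{2}\right) = -39 + 39 \sqrt{2}$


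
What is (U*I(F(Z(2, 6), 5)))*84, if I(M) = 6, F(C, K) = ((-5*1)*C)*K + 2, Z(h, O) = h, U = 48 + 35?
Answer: 41832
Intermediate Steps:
U = 83
F(C, K) = 2 - 5*C*K (F(C, K) = (-5*C)*K + 2 = -5*C*K + 2 = 2 - 5*C*K)
(U*I(F(Z(2, 6), 5)))*84 = (83*6)*84 = 498*84 = 41832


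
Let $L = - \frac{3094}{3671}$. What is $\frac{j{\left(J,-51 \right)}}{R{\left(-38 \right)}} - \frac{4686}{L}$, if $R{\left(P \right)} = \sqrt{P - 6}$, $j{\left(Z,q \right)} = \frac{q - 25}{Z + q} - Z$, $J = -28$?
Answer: $\frac{8601153}{1547} - \frac{104 i \sqrt{11}}{79} \approx 5559.9 - 4.3662 i$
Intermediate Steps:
$L = - \frac{3094}{3671}$ ($L = \left(-3094\right) \frac{1}{3671} = - \frac{3094}{3671} \approx -0.84282$)
$j{\left(Z,q \right)} = - Z + \frac{-25 + q}{Z + q}$ ($j{\left(Z,q \right)} = \frac{-25 + q}{Z + q} - Z = - Z + \frac{-25 + q}{Z + q}$)
$R{\left(P \right)} = \sqrt{-6 + P}$
$\frac{j{\left(J,-51 \right)}}{R{\left(-38 \right)}} - \frac{4686}{L} = \frac{\frac{1}{-28 - 51} \left(-25 - 51 - \left(-28\right)^{2} - \left(-28\right) \left(-51\right)\right)}{\sqrt{-6 - 38}} - \frac{4686}{- \frac{3094}{3671}} = \frac{\frac{1}{-79} \left(-25 - 51 - 784 - 1428\right)}{\sqrt{-44}} - - \frac{8601153}{1547} = \frac{\left(- \frac{1}{79}\right) \left(-25 - 51 - 784 - 1428\right)}{2 i \sqrt{11}} + \frac{8601153}{1547} = \left(- \frac{1}{79}\right) \left(-2288\right) \left(- \frac{i \sqrt{11}}{22}\right) + \frac{8601153}{1547} = \frac{2288 \left(- \frac{i \sqrt{11}}{22}\right)}{79} + \frac{8601153}{1547} = - \frac{104 i \sqrt{11}}{79} + \frac{8601153}{1547} = \frac{8601153}{1547} - \frac{104 i \sqrt{11}}{79}$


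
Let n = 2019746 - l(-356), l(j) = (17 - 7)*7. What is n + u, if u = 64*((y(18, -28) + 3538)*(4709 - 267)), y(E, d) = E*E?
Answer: 1099939932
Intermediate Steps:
y(E, d) = E**2
l(j) = 70 (l(j) = 10*7 = 70)
n = 2019676 (n = 2019746 - 1*70 = 2019746 - 70 = 2019676)
u = 1097920256 (u = 64*((18**2 + 3538)*(4709 - 267)) = 64*((324 + 3538)*4442) = 64*(3862*4442) = 64*17155004 = 1097920256)
n + u = 2019676 + 1097920256 = 1099939932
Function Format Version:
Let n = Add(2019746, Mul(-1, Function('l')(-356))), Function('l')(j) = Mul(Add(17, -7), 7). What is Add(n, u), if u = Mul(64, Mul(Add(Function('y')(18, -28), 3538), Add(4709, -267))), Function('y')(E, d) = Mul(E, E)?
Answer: 1099939932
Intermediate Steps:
Function('y')(E, d) = Pow(E, 2)
Function('l')(j) = 70 (Function('l')(j) = Mul(10, 7) = 70)
n = 2019676 (n = Add(2019746, Mul(-1, 70)) = Add(2019746, -70) = 2019676)
u = 1097920256 (u = Mul(64, Mul(Add(Pow(18, 2), 3538), Add(4709, -267))) = Mul(64, Mul(Add(324, 3538), 4442)) = Mul(64, Mul(3862, 4442)) = Mul(64, 17155004) = 1097920256)
Add(n, u) = Add(2019676, 1097920256) = 1099939932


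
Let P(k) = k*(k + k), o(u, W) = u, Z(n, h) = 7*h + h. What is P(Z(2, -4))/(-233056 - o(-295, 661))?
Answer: -2048/232761 ≈ -0.0087987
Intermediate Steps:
Z(n, h) = 8*h
P(k) = 2*k² (P(k) = k*(2*k) = 2*k²)
P(Z(2, -4))/(-233056 - o(-295, 661)) = (2*(8*(-4))²)/(-233056 - 1*(-295)) = (2*(-32)²)/(-233056 + 295) = (2*1024)/(-232761) = 2048*(-1/232761) = -2048/232761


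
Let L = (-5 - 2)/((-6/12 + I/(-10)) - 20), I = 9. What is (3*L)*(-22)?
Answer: -2310/107 ≈ -21.589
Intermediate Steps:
L = 35/107 (L = (-5 - 2)/((-6/12 + 9/(-10)) - 20) = -7/((-6*1/12 + 9*(-⅒)) - 20) = -7/((-½ - 9/10) - 20) = -7/(-7/5 - 20) = -7/(-107/5) = -7*(-5/107) = 35/107 ≈ 0.32710)
(3*L)*(-22) = (3*(35/107))*(-22) = (105/107)*(-22) = -2310/107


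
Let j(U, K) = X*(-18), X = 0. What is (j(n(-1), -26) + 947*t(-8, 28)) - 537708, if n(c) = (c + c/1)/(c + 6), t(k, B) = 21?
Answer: -517821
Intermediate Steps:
n(c) = 2*c/(6 + c) (n(c) = (c + c*1)/(6 + c) = (c + c)/(6 + c) = (2*c)/(6 + c) = 2*c/(6 + c))
j(U, K) = 0 (j(U, K) = 0*(-18) = 0)
(j(n(-1), -26) + 947*t(-8, 28)) - 537708 = (0 + 947*21) - 537708 = (0 + 19887) - 537708 = 19887 - 537708 = -517821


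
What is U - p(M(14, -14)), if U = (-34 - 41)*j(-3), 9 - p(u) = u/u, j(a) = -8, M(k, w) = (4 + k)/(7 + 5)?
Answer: 592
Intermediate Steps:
M(k, w) = ⅓ + k/12 (M(k, w) = (4 + k)/12 = (4 + k)*(1/12) = ⅓ + k/12)
p(u) = 8 (p(u) = 9 - u/u = 9 - 1*1 = 9 - 1 = 8)
U = 600 (U = (-34 - 41)*(-8) = -75*(-8) = 600)
U - p(M(14, -14)) = 600 - 1*8 = 600 - 8 = 592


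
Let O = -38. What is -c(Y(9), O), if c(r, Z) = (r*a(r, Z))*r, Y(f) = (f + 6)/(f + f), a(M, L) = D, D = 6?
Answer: -25/6 ≈ -4.1667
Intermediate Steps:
a(M, L) = 6
Y(f) = (6 + f)/(2*f) (Y(f) = (6 + f)/((2*f)) = (6 + f)*(1/(2*f)) = (6 + f)/(2*f))
c(r, Z) = 6*r² (c(r, Z) = (r*6)*r = (6*r)*r = 6*r²)
-c(Y(9), O) = -6*((½)*(6 + 9)/9)² = -6*((½)*(⅑)*15)² = -6*(⅚)² = -6*25/36 = -1*25/6 = -25/6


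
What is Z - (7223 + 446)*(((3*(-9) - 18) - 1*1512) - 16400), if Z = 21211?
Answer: 137733444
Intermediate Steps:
Z - (7223 + 446)*(((3*(-9) - 18) - 1*1512) - 16400) = 21211 - (7223 + 446)*(((3*(-9) - 18) - 1*1512) - 16400) = 21211 - 7669*(((-27 - 18) - 1512) - 16400) = 21211 - 7669*((-45 - 1512) - 16400) = 21211 - 7669*(-1557 - 16400) = 21211 - 7669*(-17957) = 21211 - 1*(-137712233) = 21211 + 137712233 = 137733444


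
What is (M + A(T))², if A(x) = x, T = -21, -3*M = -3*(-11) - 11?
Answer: 7225/9 ≈ 802.78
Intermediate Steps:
M = -22/3 (M = -(-3*(-11) - 11)/3 = -(33 - 11)/3 = -⅓*22 = -22/3 ≈ -7.3333)
(M + A(T))² = (-22/3 - 21)² = (-85/3)² = 7225/9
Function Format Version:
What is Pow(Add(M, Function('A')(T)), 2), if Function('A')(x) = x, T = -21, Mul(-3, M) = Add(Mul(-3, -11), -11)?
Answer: Rational(7225, 9) ≈ 802.78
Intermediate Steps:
M = Rational(-22, 3) (M = Mul(Rational(-1, 3), Add(Mul(-3, -11), -11)) = Mul(Rational(-1, 3), Add(33, -11)) = Mul(Rational(-1, 3), 22) = Rational(-22, 3) ≈ -7.3333)
Pow(Add(M, Function('A')(T)), 2) = Pow(Add(Rational(-22, 3), -21), 2) = Pow(Rational(-85, 3), 2) = Rational(7225, 9)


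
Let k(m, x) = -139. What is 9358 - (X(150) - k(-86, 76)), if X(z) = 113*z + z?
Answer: -7881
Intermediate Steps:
X(z) = 114*z
9358 - (X(150) - k(-86, 76)) = 9358 - (114*150 - 1*(-139)) = 9358 - (17100 + 139) = 9358 - 1*17239 = 9358 - 17239 = -7881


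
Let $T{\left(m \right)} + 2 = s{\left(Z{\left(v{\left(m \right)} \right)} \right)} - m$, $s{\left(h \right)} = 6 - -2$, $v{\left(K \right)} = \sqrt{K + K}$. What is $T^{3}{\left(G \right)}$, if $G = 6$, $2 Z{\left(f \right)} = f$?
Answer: $0$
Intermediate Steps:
$v{\left(K \right)} = \sqrt{2} \sqrt{K}$ ($v{\left(K \right)} = \sqrt{2 K} = \sqrt{2} \sqrt{K}$)
$Z{\left(f \right)} = \frac{f}{2}$
$s{\left(h \right)} = 8$ ($s{\left(h \right)} = 6 + 2 = 8$)
$T{\left(m \right)} = 6 - m$ ($T{\left(m \right)} = -2 - \left(-8 + m\right) = 6 - m$)
$T^{3}{\left(G \right)} = \left(6 - 6\right)^{3} = 0^{3} = 0$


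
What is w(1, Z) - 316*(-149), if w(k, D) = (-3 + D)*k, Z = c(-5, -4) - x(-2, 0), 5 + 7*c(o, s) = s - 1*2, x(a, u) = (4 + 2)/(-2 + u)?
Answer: 329577/7 ≈ 47082.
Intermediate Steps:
x(a, u) = 6/(-2 + u)
c(o, s) = -1 + s/7 (c(o, s) = -5/7 + (s - 1*2)/7 = -5/7 + (s - 2)/7 = -5/7 + (-2 + s)/7 = -5/7 + (-2/7 + s/7) = -1 + s/7)
Z = 10/7 (Z = (-1 + (⅐)*(-4)) - 6/(-2 + 0) = (-1 - 4/7) - 6/(-2) = -11/7 - 6*(-1)/2 = -11/7 - 1*(-3) = -11/7 + 3 = 10/7 ≈ 1.4286)
w(k, D) = k*(-3 + D)
w(1, Z) - 316*(-149) = 1*(-3 + 10/7) - 316*(-149) = 1*(-11/7) + 47084 = -11/7 + 47084 = 329577/7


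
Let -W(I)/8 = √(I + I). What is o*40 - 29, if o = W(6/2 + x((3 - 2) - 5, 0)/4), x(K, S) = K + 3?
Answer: -29 - 160*√22 ≈ -779.47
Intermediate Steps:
x(K, S) = 3 + K
W(I) = -8*√2*√I (W(I) = -8*√(I + I) = -8*√2*√I)
o = -4*√22 (o = -8*√2*√(6/2 + (3 + ((3 - 2) - 5))/4) = -8*√2*√(6*(½) + (3 + (1 - 5))*(¼)) = -8*√2*√(3 + (3 - 4)*(¼)) = -8*√2*√(3 - 1*¼) = -8*√2*√(3 - ¼) = -8*√2*√(11/4) = -8*√2*√11/2 = -4*√22 ≈ -18.762)
o*40 - 29 = -4*√22*40 - 29 = -160*√22 - 29 = -29 - 160*√22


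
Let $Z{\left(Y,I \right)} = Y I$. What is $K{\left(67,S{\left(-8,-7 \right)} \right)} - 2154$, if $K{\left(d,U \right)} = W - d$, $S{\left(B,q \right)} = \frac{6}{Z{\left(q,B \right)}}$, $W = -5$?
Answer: $-2226$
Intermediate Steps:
$Z{\left(Y,I \right)} = I Y$
$S{\left(B,q \right)} = \frac{6}{B q}$
$K{\left(d,U \right)} = -5 - d$
$K{\left(67,S{\left(-8,-7 \right)} \right)} - 2154 = \left(-5 - 67\right) - 2154 = -72 - 2154 = -2226$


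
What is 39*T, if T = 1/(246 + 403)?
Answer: 39/649 ≈ 0.060092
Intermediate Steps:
T = 1/649 ≈ 0.0015408
39*T = 39*(1/649) = 39/649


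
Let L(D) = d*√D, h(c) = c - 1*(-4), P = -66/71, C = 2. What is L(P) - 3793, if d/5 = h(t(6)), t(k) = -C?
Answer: -3793 + 10*I*√4686/71 ≈ -3793.0 + 9.6415*I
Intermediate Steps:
t(k) = -2 (t(k) = -1*2 = -2)
P = -66/71 (P = -66*1/71 = -66/71 ≈ -0.92958)
h(c) = 4 + c (h(c) = c + 4 = 4 + c)
d = 10 (d = 5*(4 - 2) = 5*2 = 10)
L(D) = 10*√D
L(P) - 3793 = 10*√(-66/71) - 3793 = 10*(I*√4686/71) - 3793 = 10*I*√4686/71 - 3793 = -3793 + 10*I*√4686/71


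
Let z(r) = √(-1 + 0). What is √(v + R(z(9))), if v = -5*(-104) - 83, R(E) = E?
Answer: √(437 + I) ≈ 20.905 + 0.0239*I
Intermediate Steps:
z(r) = I (z(r) = √(-1) = I)
v = 437 (v = 520 - 83 = 437)
√(v + R(z(9))) = √(437 + I)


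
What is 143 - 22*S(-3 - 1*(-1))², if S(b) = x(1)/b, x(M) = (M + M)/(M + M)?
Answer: 275/2 ≈ 137.50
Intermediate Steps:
x(M) = 1 (x(M) = (2*M)/((2*M)) = (2*M)*(1/(2*M)) = 1)
S(b) = 1/b
143 - 22*S(-3 - 1*(-1))² = 143 - 22/(-3 - 1*(-1))² = 143 - 22/(-3 + 1)² = 143 - 22*(1/(-2))² = 143 - 22*(-½)² = 143 - 22*¼ = 143 - 11/2 = 275/2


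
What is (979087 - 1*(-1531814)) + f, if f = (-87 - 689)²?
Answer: 3113077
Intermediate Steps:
f = 602176 (f = (-776)² = 602176)
(979087 - 1*(-1531814)) + f = (979087 - 1*(-1531814)) + 602176 = (979087 + 1531814) + 602176 = 2510901 + 602176 = 3113077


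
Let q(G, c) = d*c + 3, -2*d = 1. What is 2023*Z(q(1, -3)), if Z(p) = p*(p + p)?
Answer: 163863/2 ≈ 81932.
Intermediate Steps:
d = -1/2 (d = -1/2*1 = -1/2 ≈ -0.50000)
q(G, c) = 3 - c/2 (q(G, c) = -c/2 + 3 = 3 - c/2)
Z(p) = 2*p**2 (Z(p) = p*(2*p) = 2*p**2)
2023*Z(q(1, -3)) = 2023*(2*(3 - 1/2*(-3))**2) = 2023*(2*(3 + 3/2)**2) = 2023*(2*(9/2)**2) = 2023*(2*(81/4)) = 2023*(81/2) = 163863/2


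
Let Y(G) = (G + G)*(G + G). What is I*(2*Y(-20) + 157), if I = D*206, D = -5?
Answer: -3457710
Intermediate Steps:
Y(G) = 4*G**2 (Y(G) = (2*G)*(2*G) = 4*G**2)
I = -1030 (I = -5*206 = -1030)
I*(2*Y(-20) + 157) = -1030*(2*(4*(-20)**2) + 157) = -1030*(2*(4*400) + 157) = -1030*(2*1600 + 157) = -1030*(3200 + 157) = -1030*3357 = -3457710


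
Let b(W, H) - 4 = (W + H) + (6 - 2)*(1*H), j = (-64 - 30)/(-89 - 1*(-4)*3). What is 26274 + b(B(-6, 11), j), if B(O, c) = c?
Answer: 2024723/77 ≈ 26295.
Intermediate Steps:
j = 94/77 (j = -94/(-89 + 4*3) = -94/(-89 + 12) = -94/(-77) = -94*(-1/77) = 94/77 ≈ 1.2208)
b(W, H) = 4 + W + 5*H (b(W, H) = 4 + ((W + H) + (6 - 2)*(1*H)) = 4 + ((H + W) + 4*H) = 4 + (W + 5*H) = 4 + W + 5*H)
26274 + b(B(-6, 11), j) = 26274 + (4 + 11 + 5*(94/77)) = 26274 + (4 + 11 + 470/77) = 26274 + 1625/77 = 2024723/77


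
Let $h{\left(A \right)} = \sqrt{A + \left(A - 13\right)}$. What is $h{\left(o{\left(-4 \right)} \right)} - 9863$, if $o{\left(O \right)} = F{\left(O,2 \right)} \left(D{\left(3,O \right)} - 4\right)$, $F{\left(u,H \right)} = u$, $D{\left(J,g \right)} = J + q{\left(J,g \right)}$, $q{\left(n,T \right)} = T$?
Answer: $-9863 + 3 \sqrt{3} \approx -9857.8$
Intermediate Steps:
$D{\left(J,g \right)} = J + g$
$o{\left(O \right)} = O \left(-1 + O\right)$ ($o{\left(O \right)} = O \left(\left(3 + O\right) - 4\right) = O \left(-1 + O\right)$)
$h{\left(A \right)} = \sqrt{-13 + 2 A}$ ($h{\left(A \right)} = \sqrt{A + \left(A - 13\right)} = \sqrt{A + \left(-13 + A\right)} = \sqrt{-13 + 2 A}$)
$h{\left(o{\left(-4 \right)} \right)} - 9863 = \sqrt{-13 + 2 \left(- 4 \left(-1 - 4\right)\right)} - 9863 = \sqrt{-13 + 2 \left(\left(-4\right) \left(-5\right)\right)} - 9863 = \sqrt{-13 + 2 \cdot 20} - 9863 = \sqrt{-13 + 40} - 9863 = \sqrt{27} - 9863 = 3 \sqrt{3} - 9863 = -9863 + 3 \sqrt{3}$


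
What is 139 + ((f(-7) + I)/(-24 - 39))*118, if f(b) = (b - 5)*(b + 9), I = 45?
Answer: 299/3 ≈ 99.667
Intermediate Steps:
f(b) = (-5 + b)*(9 + b)
139 + ((f(-7) + I)/(-24 - 39))*118 = 139 + (((-45 + (-7)² + 4*(-7)) + 45)/(-24 - 39))*118 = 139 + (((-45 + 49 - 28) + 45)/(-63))*118 = 139 + ((-24 + 45)*(-1/63))*118 = 139 + (21*(-1/63))*118 = 139 - ⅓*118 = 139 - 118/3 = 299/3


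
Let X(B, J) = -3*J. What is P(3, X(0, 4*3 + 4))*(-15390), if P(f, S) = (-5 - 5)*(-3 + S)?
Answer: -7848900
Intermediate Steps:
P(f, S) = 30 - 10*S (P(f, S) = -10*(-3 + S) = 30 - 10*S)
P(3, X(0, 4*3 + 4))*(-15390) = (30 - (-30)*(4*3 + 4))*(-15390) = (30 - (-30)*(12 + 4))*(-15390) = (30 - (-30)*16)*(-15390) = (30 - 10*(-48))*(-15390) = (30 + 480)*(-15390) = 510*(-15390) = -7848900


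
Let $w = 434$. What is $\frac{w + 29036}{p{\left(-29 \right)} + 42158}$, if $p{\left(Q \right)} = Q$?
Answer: $\frac{29470}{42129} \approx 0.69952$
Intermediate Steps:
$\frac{w + 29036}{p{\left(-29 \right)} + 42158} = \frac{434 + 29036}{-29 + 42158} = \frac{29470}{42129}$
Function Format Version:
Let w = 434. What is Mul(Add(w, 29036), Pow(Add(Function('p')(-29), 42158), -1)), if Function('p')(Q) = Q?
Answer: Rational(29470, 42129) ≈ 0.69952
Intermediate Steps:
Mul(Add(w, 29036), Pow(Add(Function('p')(-29), 42158), -1)) = Mul(Add(434, 29036), Pow(Add(-29, 42158), -1)) = Mul(29470, Pow(42129, -1)) = Mul(29470, Rational(1, 42129)) = Rational(29470, 42129)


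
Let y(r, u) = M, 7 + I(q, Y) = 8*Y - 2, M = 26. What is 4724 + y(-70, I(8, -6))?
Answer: 4750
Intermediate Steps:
I(q, Y) = -9 + 8*Y (I(q, Y) = -7 + (8*Y - 2) = -7 + (-2 + 8*Y) = -9 + 8*Y)
y(r, u) = 26
4724 + y(-70, I(8, -6)) = 4724 + 26 = 4750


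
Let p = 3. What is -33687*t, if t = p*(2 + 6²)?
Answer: -3840318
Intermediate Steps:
t = 114 (t = 3*(2 + 6²) = 3*(2 + 36) = 3*38 = 114)
-33687*t = -33687*114 = -3840318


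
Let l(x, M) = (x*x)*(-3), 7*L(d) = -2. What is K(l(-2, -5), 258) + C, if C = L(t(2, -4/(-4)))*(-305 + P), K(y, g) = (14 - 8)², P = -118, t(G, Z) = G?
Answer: 1098/7 ≈ 156.86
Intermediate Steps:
L(d) = -2/7 (L(d) = (⅐)*(-2) = -2/7)
l(x, M) = -3*x² (l(x, M) = x²*(-3) = -3*x²)
K(y, g) = 36 (K(y, g) = 6² = 36)
C = 846/7 (C = -2*(-305 - 118)/7 = -2/7*(-423) = 846/7 ≈ 120.86)
K(l(-2, -5), 258) + C = 36 + 846/7 = 1098/7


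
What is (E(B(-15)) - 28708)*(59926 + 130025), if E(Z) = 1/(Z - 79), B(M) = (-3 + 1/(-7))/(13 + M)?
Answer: -2955588742593/542 ≈ -5.4531e+9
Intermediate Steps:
B(M) = -22/(7*(13 + M)) (B(M) = (-3 - ⅐)/(13 + M) = -22/(7*(13 + M)))
E(Z) = 1/(-79 + Z)
(E(B(-15)) - 28708)*(59926 + 130025) = (1/(-79 - 22/(91 + 7*(-15))) - 28708)*(59926 + 130025) = (1/(-79 - 22/(91 - 105)) - 28708)*189951 = (1/(-79 - 22/(-14)) - 28708)*189951 = (1/(-79 - 22*(-1/14)) - 28708)*189951 = (1/(-79 + 11/7) - 28708)*189951 = (1/(-542/7) - 28708)*189951 = (-7/542 - 28708)*189951 = -15559743/542*189951 = -2955588742593/542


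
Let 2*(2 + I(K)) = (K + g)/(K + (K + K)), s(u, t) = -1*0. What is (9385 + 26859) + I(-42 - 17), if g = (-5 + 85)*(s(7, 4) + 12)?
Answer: 12828767/354 ≈ 36239.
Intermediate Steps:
s(u, t) = 0
g = 960 (g = (-5 + 85)*(0 + 12) = 80*12 = 960)
I(K) = -2 + (960 + K)/(6*K) (I(K) = -2 + ((K + 960)/(K + (K + K)))/2 = -2 + ((960 + K)/(K + 2*K))/2 = -2 + ((960 + K)/((3*K)))/2 = -2 + ((960 + K)*(1/(3*K)))/2 = -2 + ((960 + K)/(3*K))/2 = -2 + (960 + K)/(6*K))
(9385 + 26859) + I(-42 - 17) = (9385 + 26859) + (-11/6 + 160/(-42 - 17)) = 36244 + (-11/6 + 160/(-59)) = 36244 + (-11/6 + 160*(-1/59)) = 36244 + (-11/6 - 160/59) = 36244 - 1609/354 = 12828767/354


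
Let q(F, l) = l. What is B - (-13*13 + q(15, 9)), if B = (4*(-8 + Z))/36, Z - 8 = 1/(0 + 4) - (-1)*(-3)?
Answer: 5749/36 ≈ 159.69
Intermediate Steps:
Z = 21/4 (Z = 8 + (1/(0 + 4) - (-1)*(-3)) = 8 + (1/4 - 1*3) = 8 + (1/4 - 3) = 8 - 11/4 = 21/4 ≈ 5.2500)
B = -11/36 (B = (4*(-8 + 21/4))/36 = (4*(-11/4))*(1/36) = -11*1/36 = -11/36 ≈ -0.30556)
B - (-13*13 + q(15, 9)) = -11/36 - (-13*13 + 9) = -11/36 - (-169 + 9) = -11/36 - 1*(-160) = -11/36 + 160 = 5749/36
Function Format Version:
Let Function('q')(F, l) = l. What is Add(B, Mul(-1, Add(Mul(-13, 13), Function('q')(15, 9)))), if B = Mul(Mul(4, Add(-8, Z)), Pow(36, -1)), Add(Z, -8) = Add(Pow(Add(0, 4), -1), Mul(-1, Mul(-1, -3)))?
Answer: Rational(5749, 36) ≈ 159.69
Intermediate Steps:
Z = Rational(21, 4) (Z = Add(8, Add(Pow(Add(0, 4), -1), Mul(-1, Mul(-1, -3)))) = Add(8, Add(Pow(4, -1), Mul(-1, 3))) = Add(8, Add(Rational(1, 4), -3)) = Add(8, Rational(-11, 4)) = Rational(21, 4) ≈ 5.2500)
B = Rational(-11, 36) (B = Mul(Mul(4, Add(-8, Rational(21, 4))), Pow(36, -1)) = Mul(Mul(4, Rational(-11, 4)), Rational(1, 36)) = Mul(-11, Rational(1, 36)) = Rational(-11, 36) ≈ -0.30556)
Add(B, Mul(-1, Add(Mul(-13, 13), Function('q')(15, 9)))) = Add(Rational(-11, 36), Mul(-1, Add(Mul(-13, 13), 9))) = Add(Rational(-11, 36), Mul(-1, Add(-169, 9))) = Add(Rational(-11, 36), Mul(-1, -160)) = Add(Rational(-11, 36), 160) = Rational(5749, 36)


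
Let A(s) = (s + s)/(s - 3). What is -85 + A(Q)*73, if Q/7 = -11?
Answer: 2221/40 ≈ 55.525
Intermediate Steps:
Q = -77 (Q = 7*(-11) = -77)
A(s) = 2*s/(-3 + s) (A(s) = (2*s)/(-3 + s) = 2*s/(-3 + s))
-85 + A(Q)*73 = -85 + (2*(-77)/(-3 - 77))*73 = -85 + (2*(-77)/(-80))*73 = -85 + (2*(-77)*(-1/80))*73 = -85 + (77/40)*73 = -85 + 5621/40 = 2221/40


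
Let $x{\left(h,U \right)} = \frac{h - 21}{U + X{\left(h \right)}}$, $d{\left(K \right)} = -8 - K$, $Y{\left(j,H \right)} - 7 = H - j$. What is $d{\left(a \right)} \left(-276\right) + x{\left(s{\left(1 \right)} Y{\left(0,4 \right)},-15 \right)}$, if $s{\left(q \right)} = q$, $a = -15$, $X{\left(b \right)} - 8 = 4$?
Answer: $- \frac{5786}{3} \approx -1928.7$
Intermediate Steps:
$X{\left(b \right)} = 12$ ($X{\left(b \right)} = 8 + 4 = 12$)
$Y{\left(j,H \right)} = 7 + H - j$ ($Y{\left(j,H \right)} = 7 + \left(H - j\right) = 7 + H - j$)
$x{\left(h,U \right)} = \frac{-21 + h}{12 + U}$ ($x{\left(h,U \right)} = \frac{h - 21}{U + 12} = \frac{-21 + h}{12 + U}$)
$d{\left(a \right)} \left(-276\right) + x{\left(s{\left(1 \right)} Y{\left(0,4 \right)},-15 \right)} = \left(-8 - -15\right) \left(-276\right) + \frac{-21 + 1 \left(7 + 4 - 0\right)}{12 - 15} = \left(-8 + 15\right) \left(-276\right) + \frac{-21 + 1 \left(7 + 4 + 0\right)}{-3} = 7 \left(-276\right) - \frac{-21 + 1 \cdot 11}{3} = -1932 - \frac{-21 + 11}{3} = -1932 - - \frac{10}{3} = -1932 + \frac{10}{3} = - \frac{5786}{3}$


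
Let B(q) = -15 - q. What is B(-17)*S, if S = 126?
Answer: 252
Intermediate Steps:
B(-17)*S = (-15 - 1*(-17))*126 = (-15 + 17)*126 = 2*126 = 252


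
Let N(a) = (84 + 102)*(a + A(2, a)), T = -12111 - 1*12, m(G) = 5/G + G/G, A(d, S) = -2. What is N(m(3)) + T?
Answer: -11999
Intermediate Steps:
m(G) = 1 + 5/G (m(G) = 5/G + 1 = 1 + 5/G)
T = -12123 (T = -12111 - 12 = -12123)
N(a) = -372 + 186*a (N(a) = (84 + 102)*(a - 2) = 186*(-2 + a) = -372 + 186*a)
N(m(3)) + T = (-372 + 186*((5 + 3)/3)) - 12123 = (-372 + 186*((1/3)*8)) - 12123 = (-372 + 186*(8/3)) - 12123 = (-372 + 496) - 12123 = 124 - 12123 = -11999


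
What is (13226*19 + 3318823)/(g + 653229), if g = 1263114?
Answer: 1190039/638781 ≈ 1.8630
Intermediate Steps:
(13226*19 + 3318823)/(g + 653229) = (13226*19 + 3318823)/(1263114 + 653229) = (251294 + 3318823)/1916343 = 3570117*(1/1916343) = 1190039/638781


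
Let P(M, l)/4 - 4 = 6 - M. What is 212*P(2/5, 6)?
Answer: 40704/5 ≈ 8140.8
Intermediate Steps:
P(M, l) = 40 - 4*M (P(M, l) = 16 + 4*(6 - M) = 16 + (24 - 4*M) = 40 - 4*M)
212*P(2/5, 6) = 212*(40 - 8/5) = 212*(192/5) = 40704/5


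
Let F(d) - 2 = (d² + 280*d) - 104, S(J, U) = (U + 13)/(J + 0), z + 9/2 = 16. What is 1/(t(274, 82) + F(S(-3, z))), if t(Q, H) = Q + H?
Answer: -36/70775 ≈ -0.00050865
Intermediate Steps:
t(Q, H) = H + Q
z = 23/2 (z = -9/2 + 16 = 23/2 ≈ 11.500)
S(J, U) = (13 + U)/J
F(d) = -102 + d² + 280*d (F(d) = 2 + ((d² + 280*d) - 104) = 2 + (-104 + d² + 280*d) = -102 + d² + 280*d)
1/(t(274, 82) + F(S(-3, z))) = 1/((82 + 274) + (-102 + ((13 + 23/2)/(-3))² + 280*((13 + 23/2)/(-3)))) = 1/(356 + (-102 + (-⅓*49/2)² + 280*(-⅓*49/2))) = 1/(356 + (-102 + (-49/6)² + 280*(-49/6))) = 1/(356 + (-102 + 2401/36 - 6860/3)) = 1/(356 - 83591/36) = 1/(-70775/36) = -36/70775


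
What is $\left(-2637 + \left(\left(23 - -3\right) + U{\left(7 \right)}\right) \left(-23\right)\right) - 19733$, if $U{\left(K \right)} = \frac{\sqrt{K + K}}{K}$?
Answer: $-22968 - \frac{23 \sqrt{14}}{7} \approx -22980.0$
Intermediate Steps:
$U{\left(K \right)} = \frac{\sqrt{2}}{\sqrt{K}}$ ($U{\left(K \right)} = \frac{\sqrt{2 K}}{K} = \frac{\sqrt{2} \sqrt{K}}{K} = \frac{\sqrt{2}}{\sqrt{K}}$)
$\left(-2637 + \left(\left(23 - -3\right) + U{\left(7 \right)}\right) \left(-23\right)\right) - 19733 = \left(-2637 + \left(\left(23 - -3\right) + \frac{\sqrt{2}}{\sqrt{7}}\right) \left(-23\right)\right) - 19733 = \left(-2637 + \left(\left(23 + 3\right) + \sqrt{2} \frac{\sqrt{7}}{7}\right) \left(-23\right)\right) - 19733 = \left(-2637 + \left(26 + \frac{\sqrt{14}}{7}\right) \left(-23\right)\right) - 19733 = \left(-2637 - \left(598 + \frac{23 \sqrt{14}}{7}\right)\right) - 19733 = \left(-3235 - \frac{23 \sqrt{14}}{7}\right) - 19733 = -22968 - \frac{23 \sqrt{14}}{7}$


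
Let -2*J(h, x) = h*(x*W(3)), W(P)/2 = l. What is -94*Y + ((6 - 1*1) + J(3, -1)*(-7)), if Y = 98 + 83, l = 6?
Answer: -17135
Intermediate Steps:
Y = 181
W(P) = 12 (W(P) = 2*6 = 12)
J(h, x) = -6*h*x (J(h, x) = -h*x*12/2 = -h*12*x/2 = -6*h*x)
-94*Y + ((6 - 1*1) + J(3, -1)*(-7)) = -94*181 + ((6 - 1*1) - 6*3*(-1)*(-7)) = -17014 + ((6 - 1) + 18*(-7)) = -17014 + (5 - 126) = -17014 - 121 = -17135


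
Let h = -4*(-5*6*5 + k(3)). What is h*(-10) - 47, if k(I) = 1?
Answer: -6007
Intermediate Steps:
h = 596 (h = -4*(-5*6*5 + 1) = -4*(-30*5 + 1) = -4*(-150 + 1) = -4*(-149) = 596)
h*(-10) - 47 = 596*(-10) - 47 = -5960 - 47 = -6007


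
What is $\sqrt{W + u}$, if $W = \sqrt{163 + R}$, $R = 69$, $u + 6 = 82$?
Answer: $\sqrt{76 + 2 \sqrt{58}} \approx 9.5515$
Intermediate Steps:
$u = 76$ ($u = -6 + 82 = 76$)
$W = 2 \sqrt{58}$ ($W = \sqrt{163 + 69} = \sqrt{232} = 2 \sqrt{58} \approx 15.232$)
$\sqrt{W + u} = \sqrt{2 \sqrt{58} + 76} = \sqrt{76 + 2 \sqrt{58}}$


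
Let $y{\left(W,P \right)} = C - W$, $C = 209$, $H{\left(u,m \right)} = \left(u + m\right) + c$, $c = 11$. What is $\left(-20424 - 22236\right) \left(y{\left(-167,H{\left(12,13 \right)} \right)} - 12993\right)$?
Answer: $538241220$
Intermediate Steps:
$H{\left(u,m \right)} = 11 + m + u$ ($H{\left(u,m \right)} = \left(u + m\right) + 11 = \left(m + u\right) + 11 = 11 + m + u$)
$y{\left(W,P \right)} = 209 - W$
$\left(-20424 - 22236\right) \left(y{\left(-167,H{\left(12,13 \right)} \right)} - 12993\right) = \left(-20424 - 22236\right) \left(\left(209 - -167\right) - 12993\right) = - 42660 \left(\left(209 + 167\right) - 12993\right) = - 42660 \left(376 - 12993\right) = \left(-42660\right) \left(-12617\right) = 538241220$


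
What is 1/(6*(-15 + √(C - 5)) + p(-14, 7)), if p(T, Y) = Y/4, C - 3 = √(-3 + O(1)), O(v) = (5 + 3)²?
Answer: 1/(-353/4 + 6*√(-2 + √61)) ≈ -0.013552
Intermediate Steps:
O(v) = 64 (O(v) = 8² = 64)
C = 3 + √61 (C = 3 + √(-3 + 64) = 3 + √61 ≈ 10.810)
p(T, Y) = Y/4 (p(T, Y) = Y*(¼) = Y/4)
1/(6*(-15 + √(C - 5)) + p(-14, 7)) = 1/(6*(-15 + √((3 + √61) - 5)) + (¼)*7) = 1/(6*(-15 + √(-2 + √61)) + 7/4) = 1/((-90 + 6*√(-2 + √61)) + 7/4) = 1/(-353/4 + 6*√(-2 + √61))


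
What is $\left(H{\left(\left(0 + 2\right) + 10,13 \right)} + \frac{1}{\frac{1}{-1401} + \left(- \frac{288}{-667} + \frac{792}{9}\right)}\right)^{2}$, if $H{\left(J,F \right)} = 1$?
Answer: $\frac{6984009081907456}{6828694778430889} \approx 1.0227$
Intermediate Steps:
$\left(H{\left(\left(0 + 2\right) + 10,13 \right)} + \frac{1}{\frac{1}{-1401} + \left(- \frac{288}{-667} + \frac{792}{9}\right)}\right)^{2} = \left(1 + \frac{1}{\frac{1}{-1401} + \left(- \frac{288}{-667} + \frac{792}{9}\right)}\right)^{2} = \left(1 + \frac{1}{- \frac{1}{1401} + \left(\left(-288\right) \left(- \frac{1}{667}\right) + 792 \cdot \frac{1}{9}\right)}\right)^{2} = \left(1 + \frac{1}{- \frac{1}{1401} + \left(\frac{288}{667} + 88\right)}\right)^{2} = \left(1 + \frac{1}{- \frac{1}{1401} + \frac{58984}{667}}\right)^{2} = \left(1 + \frac{1}{\frac{82635917}{934467}}\right)^{2} = \left(1 + \frac{934467}{82635917}\right)^{2} = \left(\frac{83570384}{82635917}\right)^{2} = \frac{6984009081907456}{6828694778430889}$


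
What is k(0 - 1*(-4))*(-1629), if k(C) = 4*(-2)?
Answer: 13032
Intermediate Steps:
k(C) = -8
k(0 - 1*(-4))*(-1629) = -8*(-1629) = 13032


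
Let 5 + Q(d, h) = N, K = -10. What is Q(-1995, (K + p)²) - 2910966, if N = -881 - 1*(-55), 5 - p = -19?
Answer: -2911797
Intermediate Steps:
p = 24 (p = 5 - 1*(-19) = 5 + 19 = 24)
N = -826 (N = -881 + 55 = -826)
Q(d, h) = -831 (Q(d, h) = -5 - 826 = -831)
Q(-1995, (K + p)²) - 2910966 = -831 - 2910966 = -2911797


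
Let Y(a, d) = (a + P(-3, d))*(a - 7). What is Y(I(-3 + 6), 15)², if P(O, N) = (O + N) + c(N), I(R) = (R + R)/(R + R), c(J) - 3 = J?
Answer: 34596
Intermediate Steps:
c(J) = 3 + J
I(R) = 1 (I(R) = (2*R)/((2*R)) = (2*R)*(1/(2*R)) = 1)
P(O, N) = 3 + O + 2*N (P(O, N) = (O + N) + (3 + N) = (N + O) + (3 + N) = 3 + O + 2*N)
Y(a, d) = (-7 + a)*(a + 2*d) (Y(a, d) = (a + (3 - 3 + 2*d))*(a - 7) = (a + 2*d)*(-7 + a) = (-7 + a)*(a + 2*d))
Y(I(-3 + 6), 15)² = (1² - 14*15 - 7*1 + 2*1*15)² = (1 - 210 - 7 + 30)² = (-186)² = 34596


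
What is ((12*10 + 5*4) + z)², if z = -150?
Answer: 100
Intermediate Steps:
((12*10 + 5*4) + z)² = ((12*10 + 5*4) - 150)² = ((120 + 20) - 150)² = (140 - 150)² = (-10)² = 100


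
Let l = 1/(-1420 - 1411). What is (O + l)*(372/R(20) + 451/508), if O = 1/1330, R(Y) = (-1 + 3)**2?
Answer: 753581/20134072 ≈ 0.037428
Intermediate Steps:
R(Y) = 4 (R(Y) = 2**2 = 4)
l = -1/2831 (l = 1/(-2831) = -1/2831 ≈ -0.00035323)
O = 1/1330 ≈ 0.00075188
(O + l)*(372/R(20) + 451/508) = (1/1330 - 1/2831)*(372/4 + 451/508) = 79*(372*(1/4) + 451*(1/508))/198170 = 79*(93 + 451/508)/198170 = (79/198170)*(47695/508) = 753581/20134072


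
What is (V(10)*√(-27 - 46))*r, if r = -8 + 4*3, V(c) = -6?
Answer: -24*I*√73 ≈ -205.06*I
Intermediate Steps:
r = 4 (r = -8 + 12 = 4)
(V(10)*√(-27 - 46))*r = -6*√(-27 - 46)*4 = -6*I*√73*4 = -24*I*√73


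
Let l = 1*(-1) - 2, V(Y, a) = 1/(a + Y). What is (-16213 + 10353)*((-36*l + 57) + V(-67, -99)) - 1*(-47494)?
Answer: -76307768/83 ≈ -9.1937e+5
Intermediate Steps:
V(Y, a) = 1/(Y + a)
l = -3 (l = -1 - 2 = -3)
(-16213 + 10353)*((-36*l + 57) + V(-67, -99)) - 1*(-47494) = (-16213 + 10353)*((-36*(-3) + 57) + 1/(-67 - 99)) - 1*(-47494) = -5860*((108 + 57) + 1/(-166)) + 47494 = -5860*(165 - 1/166) + 47494 = -5860*27389/166 + 47494 = -80249770/83 + 47494 = -76307768/83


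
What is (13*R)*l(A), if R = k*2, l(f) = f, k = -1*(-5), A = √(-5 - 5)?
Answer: 130*I*√10 ≈ 411.1*I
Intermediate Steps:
A = I*√10 (A = √(-10) = I*√10 ≈ 3.1623*I)
k = 5
R = 10 (R = 5*2 = 10)
(13*R)*l(A) = (13*10)*(I*√10) = 130*(I*√10) = 130*I*√10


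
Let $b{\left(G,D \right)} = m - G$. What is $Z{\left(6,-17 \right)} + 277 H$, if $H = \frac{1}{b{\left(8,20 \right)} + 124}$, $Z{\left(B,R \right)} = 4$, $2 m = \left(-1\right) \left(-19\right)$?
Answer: $\frac{1558}{251} \approx 6.2072$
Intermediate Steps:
$m = \frac{19}{2}$ ($m = \frac{\left(-1\right) \left(-19\right)}{2} = \frac{1}{2} \cdot 19 = \frac{19}{2} \approx 9.5$)
$b{\left(G,D \right)} = \frac{19}{2} - G$
$H = \frac{2}{251}$ ($H = \frac{1}{\left(\frac{19}{2} - 8\right) + 124} = \frac{1}{\frac{3}{2} + 124} = \frac{1}{\frac{251}{2}} = \frac{2}{251} \approx 0.0079681$)
$Z{\left(6,-17 \right)} + 277 H = 4 + 277 \cdot \frac{2}{251} = 4 + \frac{554}{251} = \frac{1558}{251}$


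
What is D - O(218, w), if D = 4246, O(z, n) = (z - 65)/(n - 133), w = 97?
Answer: 17001/4 ≈ 4250.3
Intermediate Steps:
O(z, n) = (-65 + z)/(-133 + n)
D - O(218, w) = 4246 - (-65 + 218)/(-133 + 97) = 4246 - 153/(-36) = 4246 - (-1)*153/36 = 4246 - 1*(-17/4) = 4246 + 17/4 = 17001/4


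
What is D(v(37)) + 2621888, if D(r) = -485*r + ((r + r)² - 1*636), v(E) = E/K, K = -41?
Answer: 4407065833/1681 ≈ 2.6217e+6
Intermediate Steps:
v(E) = -E/41 (v(E) = E/(-41) = E*(-1/41) = -E/41)
D(r) = -636 - 485*r + 4*r² (D(r) = -485*r + ((2*r)² - 636) = -485*r + (4*r² - 636) = -485*r + (-636 + 4*r²) = -636 - 485*r + 4*r²)
D(v(37)) + 2621888 = (-636 - (-485)*37/41 + 4*(-1/41*37)²) + 2621888 = (-636 - 485*(-37/41) + 4*(-37/41)²) + 2621888 = (-636 + 17945/41 + 4*(1369/1681)) + 2621888 = (-636 + 17945/41 + 5476/1681) + 2621888 = -327895/1681 + 2621888 = 4407065833/1681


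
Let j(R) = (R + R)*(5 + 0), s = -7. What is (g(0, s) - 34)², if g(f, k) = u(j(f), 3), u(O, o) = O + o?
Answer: 961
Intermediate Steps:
j(R) = 10*R (j(R) = (2*R)*5 = 10*R)
g(f, k) = 3 + 10*f (g(f, k) = 10*f + 3 = 3 + 10*f)
(g(0, s) - 34)² = ((3 + 10*0) - 34)² = ((3 + 0) - 34)² = (3 - 34)² = (-31)² = 961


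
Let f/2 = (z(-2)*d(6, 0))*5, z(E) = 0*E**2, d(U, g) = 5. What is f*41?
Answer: 0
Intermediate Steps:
z(E) = 0
f = 0 (f = 2*((0*5)*5) = 2*(0*5) = 2*0 = 0)
f*41 = 0*41 = 0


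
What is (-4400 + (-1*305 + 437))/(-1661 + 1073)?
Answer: 1067/147 ≈ 7.2585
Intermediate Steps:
(-4400 + (-1*305 + 437))/(-1661 + 1073) = (-4400 + (-305 + 437))/(-588) = (-4400 + 132)*(-1/588) = -4268*(-1/588) = 1067/147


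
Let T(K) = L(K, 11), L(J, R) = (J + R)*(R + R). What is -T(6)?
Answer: -374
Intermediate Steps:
L(J, R) = 2*R*(J + R) (L(J, R) = (J + R)*(2*R) = 2*R*(J + R))
T(K) = 242 + 22*K (T(K) = 2*11*(K + 11) = 2*11*(11 + K) = 242 + 22*K)
-T(6) = -(242 + 22*6) = -(242 + 132) = -1*374 = -374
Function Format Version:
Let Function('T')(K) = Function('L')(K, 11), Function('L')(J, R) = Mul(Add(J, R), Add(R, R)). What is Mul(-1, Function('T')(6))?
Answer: -374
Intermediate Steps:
Function('L')(J, R) = Mul(2, R, Add(J, R)) (Function('L')(J, R) = Mul(Add(J, R), Mul(2, R)) = Mul(2, R, Add(J, R)))
Function('T')(K) = Add(242, Mul(22, K)) (Function('T')(K) = Mul(2, 11, Add(K, 11)) = Mul(2, 11, Add(11, K)) = Add(242, Mul(22, K)))
Mul(-1, Function('T')(6)) = Mul(-1, Add(242, Mul(22, 6))) = Mul(-1, Add(242, 132)) = Mul(-1, 374) = -374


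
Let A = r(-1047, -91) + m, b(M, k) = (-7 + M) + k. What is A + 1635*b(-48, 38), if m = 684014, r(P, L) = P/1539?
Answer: 336639998/513 ≈ 6.5622e+5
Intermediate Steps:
r(P, L) = P/1539 (r(P, L) = P*(1/1539) = P/1539)
b(M, k) = -7 + M + k
A = 350898833/513 (A = (1/1539)*(-1047) + 684014 = -349/513 + 684014 = 350898833/513 ≈ 6.8401e+5)
A + 1635*b(-48, 38) = 350898833/513 + 1635*(-7 - 48 + 38) = 350898833/513 + 1635*(-17) = 350898833/513 - 27795 = 336639998/513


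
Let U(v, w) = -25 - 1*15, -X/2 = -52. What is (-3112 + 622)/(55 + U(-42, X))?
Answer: -166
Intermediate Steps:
X = 104 (X = -2*(-52) = 104)
U(v, w) = -40 (U(v, w) = -25 - 15 = -40)
(-3112 + 622)/(55 + U(-42, X)) = (-3112 + 622)/(55 - 40) = -2490/15 = -2490*1/15 = -166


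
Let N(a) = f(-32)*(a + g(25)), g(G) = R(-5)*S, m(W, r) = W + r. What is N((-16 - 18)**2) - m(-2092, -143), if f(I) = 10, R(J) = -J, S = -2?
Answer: 13695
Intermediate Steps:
g(G) = -10 (g(G) = -1*(-5)*(-2) = 5*(-2) = -10)
N(a) = -100 + 10*a (N(a) = 10*(a - 10) = 10*(-10 + a) = -100 + 10*a)
N((-16 - 18)**2) - m(-2092, -143) = (-100 + 10*(-16 - 18)**2) - (-2092 - 143) = (-100 + 10*(-34)**2) - 1*(-2235) = (-100 + 10*1156) + 2235 = (-100 + 11560) + 2235 = 11460 + 2235 = 13695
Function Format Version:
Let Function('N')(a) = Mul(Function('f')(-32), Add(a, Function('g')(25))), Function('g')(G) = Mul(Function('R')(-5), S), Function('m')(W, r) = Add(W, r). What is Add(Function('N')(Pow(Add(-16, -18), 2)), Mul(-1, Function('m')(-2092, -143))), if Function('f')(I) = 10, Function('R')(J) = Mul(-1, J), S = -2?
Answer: 13695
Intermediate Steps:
Function('g')(G) = -10 (Function('g')(G) = Mul(Mul(-1, -5), -2) = Mul(5, -2) = -10)
Function('N')(a) = Add(-100, Mul(10, a)) (Function('N')(a) = Mul(10, Add(a, -10)) = Mul(10, Add(-10, a)) = Add(-100, Mul(10, a)))
Add(Function('N')(Pow(Add(-16, -18), 2)), Mul(-1, Function('m')(-2092, -143))) = Add(Add(-100, Mul(10, Pow(Add(-16, -18), 2))), Mul(-1, Add(-2092, -143))) = Add(Add(-100, Mul(10, Pow(-34, 2))), Mul(-1, -2235)) = Add(Add(-100, Mul(10, 1156)), 2235) = Add(Add(-100, 11560), 2235) = Add(11460, 2235) = 13695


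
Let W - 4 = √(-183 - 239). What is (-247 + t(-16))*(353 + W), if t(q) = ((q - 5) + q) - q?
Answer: -95676 - 268*I*√422 ≈ -95676.0 - 5505.4*I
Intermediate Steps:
W = 4 + I*√422 (W = 4 + √(-183 - 239) = 4 + √(-422) = 4 + I*√422 ≈ 4.0 + 20.543*I)
t(q) = -5 + q (t(q) = ((-5 + q) + q) - q = (-5 + 2*q) - q = -5 + q)
(-247 + t(-16))*(353 + W) = (-247 + (-5 - 16))*(353 + (4 + I*√422)) = (-247 - 21)*(357 + I*√422) = -268*(357 + I*√422) = -95676 - 268*I*√422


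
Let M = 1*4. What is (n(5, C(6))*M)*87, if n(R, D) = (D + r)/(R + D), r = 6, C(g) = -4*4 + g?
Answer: 1392/5 ≈ 278.40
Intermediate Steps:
C(g) = -16 + g
n(R, D) = (6 + D)/(D + R) (n(R, D) = (D + 6)/(R + D) = (6 + D)/(D + R))
M = 4
(n(5, C(6))*M)*87 = (((6 + (-16 + 6))/((-16 + 6) + 5))*4)*87 = (((6 - 10)/(-10 + 5))*4)*87 = ((-4/(-5))*4)*87 = (-1/5*(-4)*4)*87 = ((4/5)*4)*87 = (16/5)*87 = 1392/5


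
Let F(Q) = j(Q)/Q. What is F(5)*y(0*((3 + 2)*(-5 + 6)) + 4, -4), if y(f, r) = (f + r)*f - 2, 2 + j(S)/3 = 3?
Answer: -6/5 ≈ -1.2000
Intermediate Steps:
j(S) = 3 (j(S) = -6 + 3*3 = -6 + 9 = 3)
F(Q) = 3/Q
y(f, r) = -2 + f*(f + r) (y(f, r) = f*(f + r) - 2 = -2 + f*(f + r))
F(5)*y(0*((3 + 2)*(-5 + 6)) + 4, -4) = (3/5)*(-2 + (0*((3 + 2)*(-5 + 6)) + 4)² + (0*((3 + 2)*(-5 + 6)) + 4)*(-4)) = (3*(⅕))*(-2 + (0*(5*1) + 4)² + (0*(5*1) + 4)*(-4)) = 3*(-2 + (0*5 + 4)² + (0*5 + 4)*(-4))/5 = 3*(-2 + (0 + 4)² + (0 + 4)*(-4))/5 = 3*(-2 + 4² + 4*(-4))/5 = 3*(-2 + 16 - 16)/5 = (⅗)*(-2) = -6/5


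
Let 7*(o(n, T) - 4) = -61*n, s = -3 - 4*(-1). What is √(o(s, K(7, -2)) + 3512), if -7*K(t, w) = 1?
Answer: √171857/7 ≈ 59.222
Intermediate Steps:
K(t, w) = -⅐ (K(t, w) = -⅐*1 = -⅐)
s = 1 (s = -3 + 4 = 1)
o(n, T) = 4 - 61*n/7 (o(n, T) = 4 + (-61*n)/7 = 4 - 61*n/7)
√(o(s, K(7, -2)) + 3512) = √((4 - 61/7*1) + 3512) = √((4 - 61/7) + 3512) = √(-33/7 + 3512) = √(24551/7) = √171857/7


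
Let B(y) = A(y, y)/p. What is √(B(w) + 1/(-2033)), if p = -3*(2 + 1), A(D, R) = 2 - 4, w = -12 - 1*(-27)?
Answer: √8247881/6099 ≈ 0.47088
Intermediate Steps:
w = 15 (w = -12 + 27 = 15)
A(D, R) = -2
p = -9 (p = -3*3 = -9)
B(y) = 2/9 (B(y) = -2/(-9) = -2*(-⅑) = 2/9)
√(B(w) + 1/(-2033)) = √(2/9 + 1/(-2033)) = √(2/9 - 1/2033) = √(4057/18297) = √8247881/6099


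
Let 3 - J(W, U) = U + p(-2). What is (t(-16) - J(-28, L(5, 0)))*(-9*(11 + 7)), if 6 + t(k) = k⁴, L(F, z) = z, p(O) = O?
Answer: -10615050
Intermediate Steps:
t(k) = -6 + k⁴
J(W, U) = 5 - U (J(W, U) = 3 - (U - 2) = 3 - (-2 + U) = 3 + (2 - U) = 5 - U)
(t(-16) - J(-28, L(5, 0)))*(-9*(11 + 7)) = ((-6 + (-16)⁴) - (5 - 1*0))*(-9*(11 + 7)) = ((-6 + 65536) - (5 + 0))*(-9*18) = (65530 - 1*5)*(-162) = (65530 - 5)*(-162) = 65525*(-162) = -10615050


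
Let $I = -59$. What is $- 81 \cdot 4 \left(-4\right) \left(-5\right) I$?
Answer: $382320$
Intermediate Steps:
$- 81 \cdot 4 \left(-4\right) \left(-5\right) I = - 81 \cdot 4 \left(-4\right) \left(-5\right) \left(-59\right) = - 81 \left(\left(-16\right) \left(-5\right)\right) \left(-59\right) = \left(-81\right) 80 \left(-59\right) = \left(-6480\right) \left(-59\right) = 382320$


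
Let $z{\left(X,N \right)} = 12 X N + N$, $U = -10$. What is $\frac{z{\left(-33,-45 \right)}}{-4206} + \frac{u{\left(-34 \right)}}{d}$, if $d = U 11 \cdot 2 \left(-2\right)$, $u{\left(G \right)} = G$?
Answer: $- \frac{663667}{154220} \approx -4.3034$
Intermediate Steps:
$z{\left(X,N \right)} = N + 12 N X$ ($z{\left(X,N \right)} = 12 N X + N = N + 12 N X$)
$d = 440$ ($d = \left(-10\right) 11 \cdot 2 \left(-2\right) = \left(-110\right) \left(-4\right) = 440$)
$\frac{z{\left(-33,-45 \right)}}{-4206} + \frac{u{\left(-34 \right)}}{d} = \frac{\left(-45\right) \left(1 + 12 \left(-33\right)\right)}{-4206} - \frac{34}{440} = - 45 \left(1 - 396\right) \left(- \frac{1}{4206}\right) - \frac{17}{220} = \left(-45\right) \left(-395\right) \left(- \frac{1}{4206}\right) - \frac{17}{220} = 17775 \left(- \frac{1}{4206}\right) - \frac{17}{220} = - \frac{5925}{1402} - \frac{17}{220} = - \frac{663667}{154220}$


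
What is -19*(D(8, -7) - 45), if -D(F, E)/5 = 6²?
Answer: 4275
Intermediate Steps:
D(F, E) = -180 (D(F, E) = -5*6² = -5*36 = -180)
-19*(D(8, -7) - 45) = -19*(-180 - 45) = -19*(-225) = 4275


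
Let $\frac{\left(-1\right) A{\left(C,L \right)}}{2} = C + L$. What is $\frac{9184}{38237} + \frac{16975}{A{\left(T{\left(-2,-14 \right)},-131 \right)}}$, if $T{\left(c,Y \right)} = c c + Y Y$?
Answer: $- \frac{647805683}{5276706} \approx -122.77$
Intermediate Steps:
$T{\left(c,Y \right)} = Y^{2} + c^{2}$ ($T{\left(c,Y \right)} = c^{2} + Y^{2} = Y^{2} + c^{2}$)
$A{\left(C,L \right)} = - 2 C - 2 L$ ($A{\left(C,L \right)} = - 2 \left(C + L\right) = - 2 C - 2 L$)
$\frac{9184}{38237} + \frac{16975}{A{\left(T{\left(-2,-14 \right)},-131 \right)}} = \frac{9184}{38237} + \frac{16975}{- 2 \left(\left(-14\right)^{2} + \left(-2\right)^{2}\right) - -262} = 9184 \cdot \frac{1}{38237} + \frac{16975}{- 2 \left(196 + 4\right) + 262} = \frac{9184}{38237} + \frac{16975}{\left(-2\right) 200 + 262} = \frac{9184}{38237} + \frac{16975}{-400 + 262} = \frac{9184}{38237} + \frac{16975}{-138} = \frac{9184}{38237} + 16975 \left(- \frac{1}{138}\right) = \frac{9184}{38237} - \frac{16975}{138} = - \frac{647805683}{5276706}$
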